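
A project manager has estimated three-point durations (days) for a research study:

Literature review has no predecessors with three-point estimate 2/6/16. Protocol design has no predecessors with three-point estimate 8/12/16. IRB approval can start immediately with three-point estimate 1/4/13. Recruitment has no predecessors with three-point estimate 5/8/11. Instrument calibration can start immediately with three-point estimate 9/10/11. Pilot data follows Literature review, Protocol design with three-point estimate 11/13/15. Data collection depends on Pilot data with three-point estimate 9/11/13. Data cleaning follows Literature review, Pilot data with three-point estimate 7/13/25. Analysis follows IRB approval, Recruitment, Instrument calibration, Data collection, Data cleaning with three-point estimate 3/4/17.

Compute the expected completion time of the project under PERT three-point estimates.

45 days

te_Literature review = (2 + 4·6 + 16)/6 = 42/6 = 7
te_Protocol design = (8 + 4·12 + 16)/6 = 72/6 = 12
te_IRB approval = (1 + 4·4 + 13)/6 = 30/6 = 5
te_Recruitment = (5 + 4·8 + 11)/6 = 48/6 = 8
te_Instrument calibration = (9 + 4·10 + 11)/6 = 60/6 = 10
te_Pilot data = (11 + 4·13 + 15)/6 = 78/6 = 13
te_Data collection = (9 + 4·11 + 13)/6 = 66/6 = 11
te_Data cleaning = (7 + 4·13 + 25)/6 = 84/6 = 14
te_Analysis = (3 + 4·4 + 17)/6 = 36/6 = 6

Forward pass:
ES_Literature review = 0; EF_Literature review = 7
ES_Protocol design = 0; EF_Protocol design = 12
ES_IRB approval = 0; EF_IRB approval = 5
ES_Recruitment = 0; EF_Recruitment = 8
ES_Instrument calibration = 0; EF_Instrument calibration = 10
ES_Pilot data = max(EF_Literature review=7, EF_Protocol design=12) = 12; EF_Pilot data = 12+13 = 25
ES_Data collection = 25; EF_Data collection = 25+11 = 36
ES_Data cleaning = max(EF_Literature review=7, EF_Pilot data=25) = 25; EF_Data cleaning = 25+14 = 39
ES_Analysis = max(EF_IRB approval=5, EF_Recruitment=8, EF_Instrument calibration=10, EF_Data collection=36, EF_Data cleaning=39) = 39; EF_Analysis = 39+6 = 45
Expected project duration μ = 45 days. Critical path: Protocol design → Pilot data → Data cleaning → Analysis.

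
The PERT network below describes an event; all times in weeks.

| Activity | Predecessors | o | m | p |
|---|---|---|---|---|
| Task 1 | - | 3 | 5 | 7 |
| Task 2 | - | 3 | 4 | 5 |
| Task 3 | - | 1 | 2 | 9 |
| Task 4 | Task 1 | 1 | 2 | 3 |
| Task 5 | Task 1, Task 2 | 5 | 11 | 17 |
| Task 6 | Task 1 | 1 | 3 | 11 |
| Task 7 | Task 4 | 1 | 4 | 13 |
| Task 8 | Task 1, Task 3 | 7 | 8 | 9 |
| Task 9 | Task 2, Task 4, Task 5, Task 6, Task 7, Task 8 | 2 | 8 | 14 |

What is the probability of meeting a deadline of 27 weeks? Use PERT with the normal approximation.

0.849

te_Task 1 = (3 + 4·5 + 7)/6 = 30/6 = 5; σ²_Task 1 = ((7−3)/6)² = 0.444
te_Task 2 = (3 + 4·4 + 5)/6 = 24/6 = 4; σ²_Task 2 = ((5−3)/6)² = 0.111
te_Task 3 = (1 + 4·2 + 9)/6 = 18/6 = 3; σ²_Task 3 = ((9−1)/6)² = 1.778
te_Task 4 = (1 + 4·2 + 3)/6 = 12/6 = 2; σ²_Task 4 = ((3−1)/6)² = 0.111
te_Task 5 = (5 + 4·11 + 17)/6 = 66/6 = 11; σ²_Task 5 = ((17−5)/6)² = 4.000
te_Task 6 = (1 + 4·3 + 11)/6 = 24/6 = 4; σ²_Task 6 = ((11−1)/6)² = 2.778
te_Task 7 = (1 + 4·4 + 13)/6 = 30/6 = 5; σ²_Task 7 = ((13−1)/6)² = 4.000
te_Task 8 = (7 + 4·8 + 9)/6 = 48/6 = 8; σ²_Task 8 = ((9−7)/6)² = 0.111
te_Task 9 = (2 + 4·8 + 14)/6 = 48/6 = 8; σ²_Task 9 = ((14−2)/6)² = 4.000

Forward pass:
ES_Task 1 = 0; EF_Task 1 = 5
ES_Task 2 = 0; EF_Task 2 = 4
ES_Task 3 = 0; EF_Task 3 = 3
ES_Task 4 = 5; EF_Task 4 = 5+2 = 7
ES_Task 5 = max(EF_Task 1=5, EF_Task 2=4) = 5; EF_Task 5 = 5+11 = 16
ES_Task 6 = 5; EF_Task 6 = 5+4 = 9
ES_Task 7 = 7; EF_Task 7 = 7+5 = 12
ES_Task 8 = max(EF_Task 1=5, EF_Task 3=3) = 5; EF_Task 8 = 5+8 = 13
ES_Task 9 = max(EF_Task 2=4, EF_Task 4=7, EF_Task 5=16, EF_Task 6=9, EF_Task 7=12, EF_Task 8=13) = 16; EF_Task 9 = 16+8 = 24
Expected project duration μ = 24 weeks. Critical path: Task 1 → Task 5 → Task 9.

Variance along critical path = 0.444 + 4.000 + 4.000 = 8.444; σ = √8.444 = 2.906 weeks.
Z = (27 − 24) / 2.906 = 1.032
P(T ≤ 27) = Φ(1.032) ≈ 0.849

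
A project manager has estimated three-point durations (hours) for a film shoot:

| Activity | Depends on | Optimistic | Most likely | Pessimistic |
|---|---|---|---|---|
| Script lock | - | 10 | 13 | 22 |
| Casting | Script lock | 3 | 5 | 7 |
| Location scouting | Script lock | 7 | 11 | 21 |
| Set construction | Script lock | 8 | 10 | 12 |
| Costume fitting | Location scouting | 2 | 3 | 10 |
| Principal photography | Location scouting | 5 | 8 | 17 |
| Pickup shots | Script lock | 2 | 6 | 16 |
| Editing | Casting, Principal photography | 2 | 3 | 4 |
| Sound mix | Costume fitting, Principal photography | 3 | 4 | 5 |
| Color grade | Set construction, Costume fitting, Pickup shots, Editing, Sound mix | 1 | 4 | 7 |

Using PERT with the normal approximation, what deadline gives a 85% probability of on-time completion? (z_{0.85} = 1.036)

te_Script lock = (10 + 4·13 + 22)/6 = 84/6 = 14; σ²_Script lock = ((22−10)/6)² = 4.000
te_Casting = (3 + 4·5 + 7)/6 = 30/6 = 5; σ²_Casting = ((7−3)/6)² = 0.444
te_Location scouting = (7 + 4·11 + 21)/6 = 72/6 = 12; σ²_Location scouting = ((21−7)/6)² = 5.444
te_Set construction = (8 + 4·10 + 12)/6 = 60/6 = 10; σ²_Set construction = ((12−8)/6)² = 0.444
te_Costume fitting = (2 + 4·3 + 10)/6 = 24/6 = 4; σ²_Costume fitting = ((10−2)/6)² = 1.778
te_Principal photography = (5 + 4·8 + 17)/6 = 54/6 = 9; σ²_Principal photography = ((17−5)/6)² = 4.000
te_Pickup shots = (2 + 4·6 + 16)/6 = 42/6 = 7; σ²_Pickup shots = ((16−2)/6)² = 5.444
te_Editing = (2 + 4·3 + 4)/6 = 18/6 = 3; σ²_Editing = ((4−2)/6)² = 0.111
te_Sound mix = (3 + 4·4 + 5)/6 = 24/6 = 4; σ²_Sound mix = ((5−3)/6)² = 0.111
te_Color grade = (1 + 4·4 + 7)/6 = 24/6 = 4; σ²_Color grade = ((7−1)/6)² = 1.000

Forward pass:
ES_Script lock = 0; EF_Script lock = 14
ES_Casting = 14; EF_Casting = 14+5 = 19
ES_Location scouting = 14; EF_Location scouting = 14+12 = 26
ES_Set construction = 14; EF_Set construction = 14+10 = 24
ES_Costume fitting = 26; EF_Costume fitting = 26+4 = 30
ES_Principal photography = 26; EF_Principal photography = 26+9 = 35
ES_Pickup shots = 14; EF_Pickup shots = 14+7 = 21
ES_Editing = max(EF_Casting=19, EF_Principal photography=35) = 35; EF_Editing = 35+3 = 38
ES_Sound mix = max(EF_Costume fitting=30, EF_Principal photography=35) = 35; EF_Sound mix = 35+4 = 39
ES_Color grade = max(EF_Set construction=24, EF_Costume fitting=30, EF_Pickup shots=21, EF_Editing=38, EF_Sound mix=39) = 39; EF_Color grade = 39+4 = 43
Expected project duration μ = 43 hours. Critical path: Script lock → Location scouting → Principal photography → Sound mix → Color grade.

Variance along critical path = 4.000 + 5.444 + 4.000 + 0.111 + 1.000 = 14.556; σ = 3.815 hours.
D = μ + z·σ = 43 + 1.036·3.815 = 47.0 hours

47.0 hours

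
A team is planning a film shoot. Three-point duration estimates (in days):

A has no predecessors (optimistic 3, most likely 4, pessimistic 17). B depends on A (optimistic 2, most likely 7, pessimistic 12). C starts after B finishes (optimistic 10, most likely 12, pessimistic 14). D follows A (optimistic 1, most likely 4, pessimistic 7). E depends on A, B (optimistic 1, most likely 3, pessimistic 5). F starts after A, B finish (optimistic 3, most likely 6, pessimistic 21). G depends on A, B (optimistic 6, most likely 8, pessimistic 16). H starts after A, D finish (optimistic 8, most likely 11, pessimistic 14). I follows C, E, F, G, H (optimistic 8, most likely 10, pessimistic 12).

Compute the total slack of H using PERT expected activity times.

te_A = (3 + 4·4 + 17)/6 = 36/6 = 6
te_B = (2 + 4·7 + 12)/6 = 42/6 = 7
te_C = (10 + 4·12 + 14)/6 = 72/6 = 12
te_D = (1 + 4·4 + 7)/6 = 24/6 = 4
te_E = (1 + 4·3 + 5)/6 = 18/6 = 3
te_F = (3 + 4·6 + 21)/6 = 48/6 = 8
te_G = (6 + 4·8 + 16)/6 = 54/6 = 9
te_H = (8 + 4·11 + 14)/6 = 66/6 = 11
te_I = (8 + 4·10 + 12)/6 = 60/6 = 10

Forward pass:
ES_A = 0; EF_A = 6
ES_B = 6; EF_B = 6+7 = 13
ES_C = 13; EF_C = 13+12 = 25
ES_D = 6; EF_D = 6+4 = 10
ES_E = max(EF_A=6, EF_B=13) = 13; EF_E = 13+3 = 16
ES_F = max(EF_A=6, EF_B=13) = 13; EF_F = 13+8 = 21
ES_G = max(EF_A=6, EF_B=13) = 13; EF_G = 13+9 = 22
ES_H = max(EF_A=6, EF_D=10) = 10; EF_H = 10+11 = 21
ES_I = max(EF_C=25, EF_E=16, EF_F=21, EF_G=22, EF_H=21) = 25; EF_I = 25+10 = 35
Expected project duration μ = 35 days. Critical path: A → B → C → I.

Backward pass:
LF_I = 35; LS_I = 35−10 = 25
LF_H = LS_I = 25; LS_H = 25−11 = 14
LF_G = LS_I = 25; LS_G = 25−9 = 16
LF_F = LS_I = 25; LS_F = 25−8 = 17
LF_E = LS_I = 25; LS_E = 25−3 = 22
LF_D = LS_H = 14; LS_D = 14−4 = 10
LF_C = LS_I = 25; LS_C = 25−12 = 13
LF_B = min(LS_C=13, LS_E=22, LS_F=17, LS_G=16) = 13; LS_B = 13−7 = 6
LF_A = min(LS_B=6, LS_D=10, LS_E=22, LS_F=17, LS_G=16, LS_H=14) = 6; LS_A = 6−6 = 0
Slack_H = LS_H − ES_H = 14 − 10 = 4

4 days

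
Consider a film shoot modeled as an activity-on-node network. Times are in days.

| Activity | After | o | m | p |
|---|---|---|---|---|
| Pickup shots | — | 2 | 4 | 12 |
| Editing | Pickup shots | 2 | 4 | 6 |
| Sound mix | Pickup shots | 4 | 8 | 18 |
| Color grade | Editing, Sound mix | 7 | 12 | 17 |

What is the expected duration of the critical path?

26 days

te_Pickup shots = (2 + 4·4 + 12)/6 = 30/6 = 5
te_Editing = (2 + 4·4 + 6)/6 = 24/6 = 4
te_Sound mix = (4 + 4·8 + 18)/6 = 54/6 = 9
te_Color grade = (7 + 4·12 + 17)/6 = 72/6 = 12

Forward pass:
ES_Pickup shots = 0; EF_Pickup shots = 5
ES_Editing = 5; EF_Editing = 5+4 = 9
ES_Sound mix = 5; EF_Sound mix = 5+9 = 14
ES_Color grade = max(EF_Editing=9, EF_Sound mix=14) = 14; EF_Color grade = 14+12 = 26
Expected project duration μ = 26 days. Critical path: Pickup shots → Sound mix → Color grade.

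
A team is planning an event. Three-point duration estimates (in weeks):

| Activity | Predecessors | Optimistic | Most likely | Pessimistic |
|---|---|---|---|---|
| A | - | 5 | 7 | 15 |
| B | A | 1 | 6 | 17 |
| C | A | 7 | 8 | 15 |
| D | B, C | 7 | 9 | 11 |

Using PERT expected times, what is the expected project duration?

te_A = (5 + 4·7 + 15)/6 = 48/6 = 8
te_B = (1 + 4·6 + 17)/6 = 42/6 = 7
te_C = (7 + 4·8 + 15)/6 = 54/6 = 9
te_D = (7 + 4·9 + 11)/6 = 54/6 = 9

Forward pass:
ES_A = 0; EF_A = 8
ES_B = 8; EF_B = 8+7 = 15
ES_C = 8; EF_C = 8+9 = 17
ES_D = max(EF_B=15, EF_C=17) = 17; EF_D = 17+9 = 26
Expected project duration μ = 26 weeks. Critical path: A → C → D.

26 weeks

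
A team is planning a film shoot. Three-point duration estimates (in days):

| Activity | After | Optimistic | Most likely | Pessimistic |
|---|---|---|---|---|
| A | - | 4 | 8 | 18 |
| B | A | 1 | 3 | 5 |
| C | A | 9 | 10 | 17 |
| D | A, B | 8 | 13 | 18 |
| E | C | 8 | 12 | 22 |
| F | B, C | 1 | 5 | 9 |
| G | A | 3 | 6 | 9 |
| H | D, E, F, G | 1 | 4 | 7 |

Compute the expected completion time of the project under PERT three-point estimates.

te_A = (4 + 4·8 + 18)/6 = 54/6 = 9
te_B = (1 + 4·3 + 5)/6 = 18/6 = 3
te_C = (9 + 4·10 + 17)/6 = 66/6 = 11
te_D = (8 + 4·13 + 18)/6 = 78/6 = 13
te_E = (8 + 4·12 + 22)/6 = 78/6 = 13
te_F = (1 + 4·5 + 9)/6 = 30/6 = 5
te_G = (3 + 4·6 + 9)/6 = 36/6 = 6
te_H = (1 + 4·4 + 7)/6 = 24/6 = 4

Forward pass:
ES_A = 0; EF_A = 9
ES_B = 9; EF_B = 9+3 = 12
ES_C = 9; EF_C = 9+11 = 20
ES_D = max(EF_A=9, EF_B=12) = 12; EF_D = 12+13 = 25
ES_E = 20; EF_E = 20+13 = 33
ES_F = max(EF_B=12, EF_C=20) = 20; EF_F = 20+5 = 25
ES_G = 9; EF_G = 9+6 = 15
ES_H = max(EF_D=25, EF_E=33, EF_F=25, EF_G=15) = 33; EF_H = 33+4 = 37
Expected project duration μ = 37 days. Critical path: A → C → E → H.

37 days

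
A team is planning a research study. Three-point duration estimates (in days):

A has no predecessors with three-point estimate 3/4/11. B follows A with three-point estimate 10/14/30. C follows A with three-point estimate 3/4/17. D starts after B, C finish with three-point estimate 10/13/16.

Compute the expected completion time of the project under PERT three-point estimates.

te_A = (3 + 4·4 + 11)/6 = 30/6 = 5
te_B = (10 + 4·14 + 30)/6 = 96/6 = 16
te_C = (3 + 4·4 + 17)/6 = 36/6 = 6
te_D = (10 + 4·13 + 16)/6 = 78/6 = 13

Forward pass:
ES_A = 0; EF_A = 5
ES_B = 5; EF_B = 5+16 = 21
ES_C = 5; EF_C = 5+6 = 11
ES_D = max(EF_B=21, EF_C=11) = 21; EF_D = 21+13 = 34
Expected project duration μ = 34 days. Critical path: A → B → D.

34 days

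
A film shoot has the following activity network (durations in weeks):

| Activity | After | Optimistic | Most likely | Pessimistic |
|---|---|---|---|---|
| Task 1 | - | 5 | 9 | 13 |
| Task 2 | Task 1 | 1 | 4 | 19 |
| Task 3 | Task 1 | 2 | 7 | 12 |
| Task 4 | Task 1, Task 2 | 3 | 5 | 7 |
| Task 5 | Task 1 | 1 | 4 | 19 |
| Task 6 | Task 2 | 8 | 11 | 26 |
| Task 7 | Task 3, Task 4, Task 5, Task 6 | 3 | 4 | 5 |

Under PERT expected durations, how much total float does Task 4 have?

8 weeks

te_Task 1 = (5 + 4·9 + 13)/6 = 54/6 = 9
te_Task 2 = (1 + 4·4 + 19)/6 = 36/6 = 6
te_Task 3 = (2 + 4·7 + 12)/6 = 42/6 = 7
te_Task 4 = (3 + 4·5 + 7)/6 = 30/6 = 5
te_Task 5 = (1 + 4·4 + 19)/6 = 36/6 = 6
te_Task 6 = (8 + 4·11 + 26)/6 = 78/6 = 13
te_Task 7 = (3 + 4·4 + 5)/6 = 24/6 = 4

Forward pass:
ES_Task 1 = 0; EF_Task 1 = 9
ES_Task 2 = 9; EF_Task 2 = 9+6 = 15
ES_Task 3 = 9; EF_Task 3 = 9+7 = 16
ES_Task 4 = max(EF_Task 1=9, EF_Task 2=15) = 15; EF_Task 4 = 15+5 = 20
ES_Task 5 = 9; EF_Task 5 = 9+6 = 15
ES_Task 6 = 15; EF_Task 6 = 15+13 = 28
ES_Task 7 = max(EF_Task 3=16, EF_Task 4=20, EF_Task 5=15, EF_Task 6=28) = 28; EF_Task 7 = 28+4 = 32
Expected project duration μ = 32 weeks. Critical path: Task 1 → Task 2 → Task 6 → Task 7.

Backward pass:
LF_Task 7 = 32; LS_Task 7 = 32−4 = 28
LF_Task 6 = LS_Task 7 = 28; LS_Task 6 = 28−13 = 15
LF_Task 5 = LS_Task 7 = 28; LS_Task 5 = 28−6 = 22
LF_Task 4 = LS_Task 7 = 28; LS_Task 4 = 28−5 = 23
LF_Task 3 = LS_Task 7 = 28; LS_Task 3 = 28−7 = 21
LF_Task 2 = min(LS_Task 4=23, LS_Task 6=15) = 15; LS_Task 2 = 15−6 = 9
LF_Task 1 = min(LS_Task 2=9, LS_Task 3=21, LS_Task 4=23, LS_Task 5=22) = 9; LS_Task 1 = 9−9 = 0
Slack_Task 4 = LS_Task 4 − ES_Task 4 = 23 − 15 = 8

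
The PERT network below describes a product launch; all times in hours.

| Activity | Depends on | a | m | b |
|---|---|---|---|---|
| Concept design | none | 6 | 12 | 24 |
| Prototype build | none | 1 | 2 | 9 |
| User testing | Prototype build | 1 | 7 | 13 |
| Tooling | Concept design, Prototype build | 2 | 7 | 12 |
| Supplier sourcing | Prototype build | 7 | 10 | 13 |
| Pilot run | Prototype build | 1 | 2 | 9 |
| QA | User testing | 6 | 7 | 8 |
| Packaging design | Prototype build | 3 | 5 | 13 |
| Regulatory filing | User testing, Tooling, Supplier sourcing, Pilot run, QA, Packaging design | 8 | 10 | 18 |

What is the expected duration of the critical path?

te_Concept design = (6 + 4·12 + 24)/6 = 78/6 = 13
te_Prototype build = (1 + 4·2 + 9)/6 = 18/6 = 3
te_User testing = (1 + 4·7 + 13)/6 = 42/6 = 7
te_Tooling = (2 + 4·7 + 12)/6 = 42/6 = 7
te_Supplier sourcing = (7 + 4·10 + 13)/6 = 60/6 = 10
te_Pilot run = (1 + 4·2 + 9)/6 = 18/6 = 3
te_QA = (6 + 4·7 + 8)/6 = 42/6 = 7
te_Packaging design = (3 + 4·5 + 13)/6 = 36/6 = 6
te_Regulatory filing = (8 + 4·10 + 18)/6 = 66/6 = 11

Forward pass:
ES_Concept design = 0; EF_Concept design = 13
ES_Prototype build = 0; EF_Prototype build = 3
ES_User testing = 3; EF_User testing = 3+7 = 10
ES_Tooling = max(EF_Concept design=13, EF_Prototype build=3) = 13; EF_Tooling = 13+7 = 20
ES_Supplier sourcing = 3; EF_Supplier sourcing = 3+10 = 13
ES_Pilot run = 3; EF_Pilot run = 3+3 = 6
ES_QA = 10; EF_QA = 10+7 = 17
ES_Packaging design = 3; EF_Packaging design = 3+6 = 9
ES_Regulatory filing = max(EF_User testing=10, EF_Tooling=20, EF_Supplier sourcing=13, EF_Pilot run=6, EF_QA=17, EF_Packaging design=9) = 20; EF_Regulatory filing = 20+11 = 31
Expected project duration μ = 31 hours. Critical path: Concept design → Tooling → Regulatory filing.

31 hours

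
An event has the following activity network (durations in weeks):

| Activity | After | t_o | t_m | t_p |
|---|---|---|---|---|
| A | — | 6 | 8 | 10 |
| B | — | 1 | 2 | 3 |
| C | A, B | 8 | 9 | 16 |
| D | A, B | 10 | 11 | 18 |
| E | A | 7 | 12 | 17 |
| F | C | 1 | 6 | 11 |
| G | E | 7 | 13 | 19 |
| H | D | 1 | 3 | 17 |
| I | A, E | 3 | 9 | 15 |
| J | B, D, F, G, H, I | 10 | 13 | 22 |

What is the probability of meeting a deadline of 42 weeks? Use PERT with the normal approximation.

te_A = (6 + 4·8 + 10)/6 = 48/6 = 8; σ²_A = ((10−6)/6)² = 0.444
te_B = (1 + 4·2 + 3)/6 = 12/6 = 2; σ²_B = ((3−1)/6)² = 0.111
te_C = (8 + 4·9 + 16)/6 = 60/6 = 10; σ²_C = ((16−8)/6)² = 1.778
te_D = (10 + 4·11 + 18)/6 = 72/6 = 12; σ²_D = ((18−10)/6)² = 1.778
te_E = (7 + 4·12 + 17)/6 = 72/6 = 12; σ²_E = ((17−7)/6)² = 2.778
te_F = (1 + 4·6 + 11)/6 = 36/6 = 6; σ²_F = ((11−1)/6)² = 2.778
te_G = (7 + 4·13 + 19)/6 = 78/6 = 13; σ²_G = ((19−7)/6)² = 4.000
te_H = (1 + 4·3 + 17)/6 = 30/6 = 5; σ²_H = ((17−1)/6)² = 7.111
te_I = (3 + 4·9 + 15)/6 = 54/6 = 9; σ²_I = ((15−3)/6)² = 4.000
te_J = (10 + 4·13 + 22)/6 = 84/6 = 14; σ²_J = ((22−10)/6)² = 4.000

Forward pass:
ES_A = 0; EF_A = 8
ES_B = 0; EF_B = 2
ES_C = max(EF_A=8, EF_B=2) = 8; EF_C = 8+10 = 18
ES_D = max(EF_A=8, EF_B=2) = 8; EF_D = 8+12 = 20
ES_E = 8; EF_E = 8+12 = 20
ES_F = 18; EF_F = 18+6 = 24
ES_G = 20; EF_G = 20+13 = 33
ES_H = 20; EF_H = 20+5 = 25
ES_I = max(EF_A=8, EF_E=20) = 20; EF_I = 20+9 = 29
ES_J = max(EF_B=2, EF_D=20, EF_F=24, EF_G=33, EF_H=25, EF_I=29) = 33; EF_J = 33+14 = 47
Expected project duration μ = 47 weeks. Critical path: A → E → G → J.

Variance along critical path = 0.444 + 2.778 + 4.000 + 4.000 = 11.222; σ = √11.222 = 3.350 weeks.
Z = (42 − 47) / 3.350 = -1.493
P(T ≤ 42) = Φ(-1.493) ≈ 0.068

0.068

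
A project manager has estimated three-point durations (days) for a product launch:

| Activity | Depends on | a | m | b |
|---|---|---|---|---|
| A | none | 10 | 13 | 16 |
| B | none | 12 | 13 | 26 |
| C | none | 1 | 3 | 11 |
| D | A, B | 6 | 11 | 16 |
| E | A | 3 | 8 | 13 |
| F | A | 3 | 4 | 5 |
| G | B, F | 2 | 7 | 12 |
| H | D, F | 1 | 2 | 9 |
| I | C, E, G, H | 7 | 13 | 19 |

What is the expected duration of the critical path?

te_A = (10 + 4·13 + 16)/6 = 78/6 = 13
te_B = (12 + 4·13 + 26)/6 = 90/6 = 15
te_C = (1 + 4·3 + 11)/6 = 24/6 = 4
te_D = (6 + 4·11 + 16)/6 = 66/6 = 11
te_E = (3 + 4·8 + 13)/6 = 48/6 = 8
te_F = (3 + 4·4 + 5)/6 = 24/6 = 4
te_G = (2 + 4·7 + 12)/6 = 42/6 = 7
te_H = (1 + 4·2 + 9)/6 = 18/6 = 3
te_I = (7 + 4·13 + 19)/6 = 78/6 = 13

Forward pass:
ES_A = 0; EF_A = 13
ES_B = 0; EF_B = 15
ES_C = 0; EF_C = 4
ES_D = max(EF_A=13, EF_B=15) = 15; EF_D = 15+11 = 26
ES_E = 13; EF_E = 13+8 = 21
ES_F = 13; EF_F = 13+4 = 17
ES_G = max(EF_B=15, EF_F=17) = 17; EF_G = 17+7 = 24
ES_H = max(EF_D=26, EF_F=17) = 26; EF_H = 26+3 = 29
ES_I = max(EF_C=4, EF_E=21, EF_G=24, EF_H=29) = 29; EF_I = 29+13 = 42
Expected project duration μ = 42 days. Critical path: B → D → H → I.

42 days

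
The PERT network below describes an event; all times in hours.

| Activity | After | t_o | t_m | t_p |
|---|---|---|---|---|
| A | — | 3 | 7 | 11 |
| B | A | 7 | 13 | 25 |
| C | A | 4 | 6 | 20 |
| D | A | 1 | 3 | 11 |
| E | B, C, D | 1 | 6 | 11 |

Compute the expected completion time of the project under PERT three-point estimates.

te_A = (3 + 4·7 + 11)/6 = 42/6 = 7
te_B = (7 + 4·13 + 25)/6 = 84/6 = 14
te_C = (4 + 4·6 + 20)/6 = 48/6 = 8
te_D = (1 + 4·3 + 11)/6 = 24/6 = 4
te_E = (1 + 4·6 + 11)/6 = 36/6 = 6

Forward pass:
ES_A = 0; EF_A = 7
ES_B = 7; EF_B = 7+14 = 21
ES_C = 7; EF_C = 7+8 = 15
ES_D = 7; EF_D = 7+4 = 11
ES_E = max(EF_B=21, EF_C=15, EF_D=11) = 21; EF_E = 21+6 = 27
Expected project duration μ = 27 hours. Critical path: A → B → E.

27 hours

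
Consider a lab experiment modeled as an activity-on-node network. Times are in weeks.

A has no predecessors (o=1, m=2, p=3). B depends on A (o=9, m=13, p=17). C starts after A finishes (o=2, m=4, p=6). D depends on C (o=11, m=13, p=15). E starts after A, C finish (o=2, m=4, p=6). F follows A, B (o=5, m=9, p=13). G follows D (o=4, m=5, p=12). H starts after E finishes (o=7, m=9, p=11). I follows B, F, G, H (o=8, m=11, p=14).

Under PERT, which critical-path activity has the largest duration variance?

G

te_A = (1 + 4·2 + 3)/6 = 12/6 = 2; σ²_A = ((3−1)/6)² = 0.111
te_B = (9 + 4·13 + 17)/6 = 78/6 = 13; σ²_B = ((17−9)/6)² = 1.778
te_C = (2 + 4·4 + 6)/6 = 24/6 = 4; σ²_C = ((6−2)/6)² = 0.444
te_D = (11 + 4·13 + 15)/6 = 78/6 = 13; σ²_D = ((15−11)/6)² = 0.444
te_E = (2 + 4·4 + 6)/6 = 24/6 = 4; σ²_E = ((6−2)/6)² = 0.444
te_F = (5 + 4·9 + 13)/6 = 54/6 = 9; σ²_F = ((13−5)/6)² = 1.778
te_G = (4 + 4·5 + 12)/6 = 36/6 = 6; σ²_G = ((12−4)/6)² = 1.778
te_H = (7 + 4·9 + 11)/6 = 54/6 = 9; σ²_H = ((11−7)/6)² = 0.444
te_I = (8 + 4·11 + 14)/6 = 66/6 = 11; σ²_I = ((14−8)/6)² = 1.000

Forward pass:
ES_A = 0; EF_A = 2
ES_B = 2; EF_B = 2+13 = 15
ES_C = 2; EF_C = 2+4 = 6
ES_D = 6; EF_D = 6+13 = 19
ES_E = max(EF_A=2, EF_C=6) = 6; EF_E = 6+4 = 10
ES_F = max(EF_A=2, EF_B=15) = 15; EF_F = 15+9 = 24
ES_G = 19; EF_G = 19+6 = 25
ES_H = 10; EF_H = 10+9 = 19
ES_I = max(EF_B=15, EF_F=24, EF_G=25, EF_H=19) = 25; EF_I = 25+11 = 36
Expected project duration μ = 36 weeks. Critical path: A → C → D → G → I.

Variances on critical path: σ²_A=0.111, σ²_C=0.444, σ²_D=0.444, σ²_G=1.778, σ²_I=1.000.
Largest is σ²_G = 1.778.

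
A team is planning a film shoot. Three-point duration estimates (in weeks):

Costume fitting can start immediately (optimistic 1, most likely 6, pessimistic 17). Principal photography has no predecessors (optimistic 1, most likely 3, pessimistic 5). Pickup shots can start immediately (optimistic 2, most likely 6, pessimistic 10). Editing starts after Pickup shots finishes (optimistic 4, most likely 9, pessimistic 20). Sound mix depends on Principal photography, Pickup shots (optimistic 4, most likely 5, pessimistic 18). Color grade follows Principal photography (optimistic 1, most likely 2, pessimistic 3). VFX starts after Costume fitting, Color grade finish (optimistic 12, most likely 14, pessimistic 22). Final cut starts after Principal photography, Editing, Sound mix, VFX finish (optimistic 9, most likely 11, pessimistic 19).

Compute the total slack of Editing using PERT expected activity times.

6 weeks

te_Costume fitting = (1 + 4·6 + 17)/6 = 42/6 = 7
te_Principal photography = (1 + 4·3 + 5)/6 = 18/6 = 3
te_Pickup shots = (2 + 4·6 + 10)/6 = 36/6 = 6
te_Editing = (4 + 4·9 + 20)/6 = 60/6 = 10
te_Sound mix = (4 + 4·5 + 18)/6 = 42/6 = 7
te_Color grade = (1 + 4·2 + 3)/6 = 12/6 = 2
te_VFX = (12 + 4·14 + 22)/6 = 90/6 = 15
te_Final cut = (9 + 4·11 + 19)/6 = 72/6 = 12

Forward pass:
ES_Costume fitting = 0; EF_Costume fitting = 7
ES_Principal photography = 0; EF_Principal photography = 3
ES_Pickup shots = 0; EF_Pickup shots = 6
ES_Editing = 6; EF_Editing = 6+10 = 16
ES_Sound mix = max(EF_Principal photography=3, EF_Pickup shots=6) = 6; EF_Sound mix = 6+7 = 13
ES_Color grade = 3; EF_Color grade = 3+2 = 5
ES_VFX = max(EF_Costume fitting=7, EF_Color grade=5) = 7; EF_VFX = 7+15 = 22
ES_Final cut = max(EF_Principal photography=3, EF_Editing=16, EF_Sound mix=13, EF_VFX=22) = 22; EF_Final cut = 22+12 = 34
Expected project duration μ = 34 weeks. Critical path: Costume fitting → VFX → Final cut.

Backward pass:
LF_Final cut = 34; LS_Final cut = 34−12 = 22
LF_VFX = LS_Final cut = 22; LS_VFX = 22−15 = 7
LF_Color grade = LS_VFX = 7; LS_Color grade = 7−2 = 5
LF_Sound mix = LS_Final cut = 22; LS_Sound mix = 22−7 = 15
LF_Editing = LS_Final cut = 22; LS_Editing = 22−10 = 12
LF_Pickup shots = min(LS_Editing=12, LS_Sound mix=15) = 12; LS_Pickup shots = 12−6 = 6
LF_Principal photography = min(LS_Sound mix=15, LS_Color grade=5, LS_Final cut=22) = 5; LS_Principal photography = 5−3 = 2
LF_Costume fitting = LS_VFX = 7; LS_Costume fitting = 7−7 = 0
Slack_Editing = LS_Editing − ES_Editing = 12 − 6 = 6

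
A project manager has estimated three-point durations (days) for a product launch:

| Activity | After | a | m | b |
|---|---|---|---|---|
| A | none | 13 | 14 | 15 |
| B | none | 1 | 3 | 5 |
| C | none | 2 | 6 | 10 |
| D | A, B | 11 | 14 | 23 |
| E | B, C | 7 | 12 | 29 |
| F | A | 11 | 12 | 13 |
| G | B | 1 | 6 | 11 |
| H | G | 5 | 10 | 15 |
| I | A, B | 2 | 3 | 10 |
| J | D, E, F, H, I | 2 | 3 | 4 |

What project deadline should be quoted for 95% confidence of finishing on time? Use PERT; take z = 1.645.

te_A = (13 + 4·14 + 15)/6 = 84/6 = 14; σ²_A = ((15−13)/6)² = 0.111
te_B = (1 + 4·3 + 5)/6 = 18/6 = 3; σ²_B = ((5−1)/6)² = 0.444
te_C = (2 + 4·6 + 10)/6 = 36/6 = 6; σ²_C = ((10−2)/6)² = 1.778
te_D = (11 + 4·14 + 23)/6 = 90/6 = 15; σ²_D = ((23−11)/6)² = 4.000
te_E = (7 + 4·12 + 29)/6 = 84/6 = 14; σ²_E = ((29−7)/6)² = 13.444
te_F = (11 + 4·12 + 13)/6 = 72/6 = 12; σ²_F = ((13−11)/6)² = 0.111
te_G = (1 + 4·6 + 11)/6 = 36/6 = 6; σ²_G = ((11−1)/6)² = 2.778
te_H = (5 + 4·10 + 15)/6 = 60/6 = 10; σ²_H = ((15−5)/6)² = 2.778
te_I = (2 + 4·3 + 10)/6 = 24/6 = 4; σ²_I = ((10−2)/6)² = 1.778
te_J = (2 + 4·3 + 4)/6 = 18/6 = 3; σ²_J = ((4−2)/6)² = 0.111

Forward pass:
ES_A = 0; EF_A = 14
ES_B = 0; EF_B = 3
ES_C = 0; EF_C = 6
ES_D = max(EF_A=14, EF_B=3) = 14; EF_D = 14+15 = 29
ES_E = max(EF_B=3, EF_C=6) = 6; EF_E = 6+14 = 20
ES_F = 14; EF_F = 14+12 = 26
ES_G = 3; EF_G = 3+6 = 9
ES_H = 9; EF_H = 9+10 = 19
ES_I = max(EF_A=14, EF_B=3) = 14; EF_I = 14+4 = 18
ES_J = max(EF_D=29, EF_E=20, EF_F=26, EF_H=19, EF_I=18) = 29; EF_J = 29+3 = 32
Expected project duration μ = 32 days. Critical path: A → D → J.

Variance along critical path = 0.111 + 4.000 + 0.111 = 4.222; σ = 2.055 days.
D = μ + z·σ = 32 + 1.645·2.055 = 35.4 days

35.4 days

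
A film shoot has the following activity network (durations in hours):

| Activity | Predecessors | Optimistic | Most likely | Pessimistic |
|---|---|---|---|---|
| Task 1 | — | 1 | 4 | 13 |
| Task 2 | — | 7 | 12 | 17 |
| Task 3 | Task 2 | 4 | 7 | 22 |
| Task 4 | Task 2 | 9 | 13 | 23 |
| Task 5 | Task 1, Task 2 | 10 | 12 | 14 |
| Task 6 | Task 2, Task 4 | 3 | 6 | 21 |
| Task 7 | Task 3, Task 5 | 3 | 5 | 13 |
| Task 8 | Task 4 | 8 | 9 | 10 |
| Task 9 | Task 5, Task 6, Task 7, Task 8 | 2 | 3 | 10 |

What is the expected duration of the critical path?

te_Task 1 = (1 + 4·4 + 13)/6 = 30/6 = 5
te_Task 2 = (7 + 4·12 + 17)/6 = 72/6 = 12
te_Task 3 = (4 + 4·7 + 22)/6 = 54/6 = 9
te_Task 4 = (9 + 4·13 + 23)/6 = 84/6 = 14
te_Task 5 = (10 + 4·12 + 14)/6 = 72/6 = 12
te_Task 6 = (3 + 4·6 + 21)/6 = 48/6 = 8
te_Task 7 = (3 + 4·5 + 13)/6 = 36/6 = 6
te_Task 8 = (8 + 4·9 + 10)/6 = 54/6 = 9
te_Task 9 = (2 + 4·3 + 10)/6 = 24/6 = 4

Forward pass:
ES_Task 1 = 0; EF_Task 1 = 5
ES_Task 2 = 0; EF_Task 2 = 12
ES_Task 3 = 12; EF_Task 3 = 12+9 = 21
ES_Task 4 = 12; EF_Task 4 = 12+14 = 26
ES_Task 5 = max(EF_Task 1=5, EF_Task 2=12) = 12; EF_Task 5 = 12+12 = 24
ES_Task 6 = max(EF_Task 2=12, EF_Task 4=26) = 26; EF_Task 6 = 26+8 = 34
ES_Task 7 = max(EF_Task 3=21, EF_Task 5=24) = 24; EF_Task 7 = 24+6 = 30
ES_Task 8 = 26; EF_Task 8 = 26+9 = 35
ES_Task 9 = max(EF_Task 5=24, EF_Task 6=34, EF_Task 7=30, EF_Task 8=35) = 35; EF_Task 9 = 35+4 = 39
Expected project duration μ = 39 hours. Critical path: Task 2 → Task 4 → Task 8 → Task 9.

39 hours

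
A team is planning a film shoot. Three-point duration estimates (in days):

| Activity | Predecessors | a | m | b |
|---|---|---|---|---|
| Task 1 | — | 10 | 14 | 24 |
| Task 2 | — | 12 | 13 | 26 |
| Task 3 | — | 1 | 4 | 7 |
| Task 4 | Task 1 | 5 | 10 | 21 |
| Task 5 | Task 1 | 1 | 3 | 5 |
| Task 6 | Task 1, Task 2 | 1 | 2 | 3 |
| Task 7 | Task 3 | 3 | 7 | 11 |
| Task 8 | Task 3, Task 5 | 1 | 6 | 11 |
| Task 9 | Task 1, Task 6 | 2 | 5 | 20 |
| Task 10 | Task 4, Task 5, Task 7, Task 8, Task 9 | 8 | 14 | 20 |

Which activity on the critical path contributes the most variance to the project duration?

te_Task 1 = (10 + 4·14 + 24)/6 = 90/6 = 15; σ²_Task 1 = ((24−10)/6)² = 5.444
te_Task 2 = (12 + 4·13 + 26)/6 = 90/6 = 15; σ²_Task 2 = ((26−12)/6)² = 5.444
te_Task 3 = (1 + 4·4 + 7)/6 = 24/6 = 4; σ²_Task 3 = ((7−1)/6)² = 1.000
te_Task 4 = (5 + 4·10 + 21)/6 = 66/6 = 11; σ²_Task 4 = ((21−5)/6)² = 7.111
te_Task 5 = (1 + 4·3 + 5)/6 = 18/6 = 3; σ²_Task 5 = ((5−1)/6)² = 0.444
te_Task 6 = (1 + 4·2 + 3)/6 = 12/6 = 2; σ²_Task 6 = ((3−1)/6)² = 0.111
te_Task 7 = (3 + 4·7 + 11)/6 = 42/6 = 7; σ²_Task 7 = ((11−3)/6)² = 1.778
te_Task 8 = (1 + 4·6 + 11)/6 = 36/6 = 6; σ²_Task 8 = ((11−1)/6)² = 2.778
te_Task 9 = (2 + 4·5 + 20)/6 = 42/6 = 7; σ²_Task 9 = ((20−2)/6)² = 9.000
te_Task 10 = (8 + 4·14 + 20)/6 = 84/6 = 14; σ²_Task 10 = ((20−8)/6)² = 4.000

Forward pass:
ES_Task 1 = 0; EF_Task 1 = 15
ES_Task 2 = 0; EF_Task 2 = 15
ES_Task 3 = 0; EF_Task 3 = 4
ES_Task 4 = 15; EF_Task 4 = 15+11 = 26
ES_Task 5 = 15; EF_Task 5 = 15+3 = 18
ES_Task 6 = max(EF_Task 1=15, EF_Task 2=15) = 15; EF_Task 6 = 15+2 = 17
ES_Task 7 = 4; EF_Task 7 = 4+7 = 11
ES_Task 8 = max(EF_Task 3=4, EF_Task 5=18) = 18; EF_Task 8 = 18+6 = 24
ES_Task 9 = max(EF_Task 1=15, EF_Task 6=17) = 17; EF_Task 9 = 17+7 = 24
ES_Task 10 = max(EF_Task 4=26, EF_Task 5=18, EF_Task 7=11, EF_Task 8=24, EF_Task 9=24) = 26; EF_Task 10 = 26+14 = 40
Expected project duration μ = 40 days. Critical path: Task 1 → Task 4 → Task 10.

Variances on critical path: σ²_Task 1=5.444, σ²_Task 4=7.111, σ²_Task 10=4.000.
Largest is σ²_Task 4 = 7.111.

Task 4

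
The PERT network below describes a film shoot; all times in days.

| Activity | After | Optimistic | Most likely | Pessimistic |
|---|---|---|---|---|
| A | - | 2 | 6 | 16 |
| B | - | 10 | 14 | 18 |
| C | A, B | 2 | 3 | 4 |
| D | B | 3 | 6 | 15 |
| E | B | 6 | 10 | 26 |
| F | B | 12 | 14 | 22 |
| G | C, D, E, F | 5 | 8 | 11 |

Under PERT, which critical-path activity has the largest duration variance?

F

te_A = (2 + 4·6 + 16)/6 = 42/6 = 7; σ²_A = ((16−2)/6)² = 5.444
te_B = (10 + 4·14 + 18)/6 = 84/6 = 14; σ²_B = ((18−10)/6)² = 1.778
te_C = (2 + 4·3 + 4)/6 = 18/6 = 3; σ²_C = ((4−2)/6)² = 0.111
te_D = (3 + 4·6 + 15)/6 = 42/6 = 7; σ²_D = ((15−3)/6)² = 4.000
te_E = (6 + 4·10 + 26)/6 = 72/6 = 12; σ²_E = ((26−6)/6)² = 11.111
te_F = (12 + 4·14 + 22)/6 = 90/6 = 15; σ²_F = ((22−12)/6)² = 2.778
te_G = (5 + 4·8 + 11)/6 = 48/6 = 8; σ²_G = ((11−5)/6)² = 1.000

Forward pass:
ES_A = 0; EF_A = 7
ES_B = 0; EF_B = 14
ES_C = max(EF_A=7, EF_B=14) = 14; EF_C = 14+3 = 17
ES_D = 14; EF_D = 14+7 = 21
ES_E = 14; EF_E = 14+12 = 26
ES_F = 14; EF_F = 14+15 = 29
ES_G = max(EF_C=17, EF_D=21, EF_E=26, EF_F=29) = 29; EF_G = 29+8 = 37
Expected project duration μ = 37 days. Critical path: B → F → G.

Variances on critical path: σ²_B=1.778, σ²_F=2.778, σ²_G=1.000.
Largest is σ²_F = 2.778.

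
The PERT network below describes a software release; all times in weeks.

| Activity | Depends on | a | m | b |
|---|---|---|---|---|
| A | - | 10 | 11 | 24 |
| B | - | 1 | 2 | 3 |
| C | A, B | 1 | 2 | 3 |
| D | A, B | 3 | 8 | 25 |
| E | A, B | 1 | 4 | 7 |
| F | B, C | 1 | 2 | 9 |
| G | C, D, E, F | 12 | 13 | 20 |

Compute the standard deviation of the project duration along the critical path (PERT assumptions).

4.55 weeks

te_A = (10 + 4·11 + 24)/6 = 78/6 = 13; σ²_A = ((24−10)/6)² = 5.444
te_B = (1 + 4·2 + 3)/6 = 12/6 = 2; σ²_B = ((3−1)/6)² = 0.111
te_C = (1 + 4·2 + 3)/6 = 12/6 = 2; σ²_C = ((3−1)/6)² = 0.111
te_D = (3 + 4·8 + 25)/6 = 60/6 = 10; σ²_D = ((25−3)/6)² = 13.444
te_E = (1 + 4·4 + 7)/6 = 24/6 = 4; σ²_E = ((7−1)/6)² = 1.000
te_F = (1 + 4·2 + 9)/6 = 18/6 = 3; σ²_F = ((9−1)/6)² = 1.778
te_G = (12 + 4·13 + 20)/6 = 84/6 = 14; σ²_G = ((20−12)/6)² = 1.778

Forward pass:
ES_A = 0; EF_A = 13
ES_B = 0; EF_B = 2
ES_C = max(EF_A=13, EF_B=2) = 13; EF_C = 13+2 = 15
ES_D = max(EF_A=13, EF_B=2) = 13; EF_D = 13+10 = 23
ES_E = max(EF_A=13, EF_B=2) = 13; EF_E = 13+4 = 17
ES_F = max(EF_B=2, EF_C=15) = 15; EF_F = 15+3 = 18
ES_G = max(EF_C=15, EF_D=23, EF_E=17, EF_F=18) = 23; EF_G = 23+14 = 37
Expected project duration μ = 37 weeks. Critical path: A → D → G.

Variance along critical path = 5.444 + 13.444 + 1.778 = 20.667
σ = √20.667 = 4.546 weeks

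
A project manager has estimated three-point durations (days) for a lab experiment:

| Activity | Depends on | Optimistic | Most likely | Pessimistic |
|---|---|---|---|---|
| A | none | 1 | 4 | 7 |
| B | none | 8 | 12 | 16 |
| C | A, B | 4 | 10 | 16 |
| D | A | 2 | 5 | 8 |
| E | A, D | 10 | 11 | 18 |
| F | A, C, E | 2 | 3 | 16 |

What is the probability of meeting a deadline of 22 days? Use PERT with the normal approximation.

0.068

te_A = (1 + 4·4 + 7)/6 = 24/6 = 4; σ²_A = ((7−1)/6)² = 1.000
te_B = (8 + 4·12 + 16)/6 = 72/6 = 12; σ²_B = ((16−8)/6)² = 1.778
te_C = (4 + 4·10 + 16)/6 = 60/6 = 10; σ²_C = ((16−4)/6)² = 4.000
te_D = (2 + 4·5 + 8)/6 = 30/6 = 5; σ²_D = ((8−2)/6)² = 1.000
te_E = (10 + 4·11 + 18)/6 = 72/6 = 12; σ²_E = ((18−10)/6)² = 1.778
te_F = (2 + 4·3 + 16)/6 = 30/6 = 5; σ²_F = ((16−2)/6)² = 5.444

Forward pass:
ES_A = 0; EF_A = 4
ES_B = 0; EF_B = 12
ES_C = max(EF_A=4, EF_B=12) = 12; EF_C = 12+10 = 22
ES_D = 4; EF_D = 4+5 = 9
ES_E = max(EF_A=4, EF_D=9) = 9; EF_E = 9+12 = 21
ES_F = max(EF_A=4, EF_C=22, EF_E=21) = 22; EF_F = 22+5 = 27
Expected project duration μ = 27 days. Critical path: B → C → F.

Variance along critical path = 1.778 + 4.000 + 5.444 = 11.222; σ = √11.222 = 3.350 days.
Z = (22 − 27) / 3.350 = -1.493
P(T ≤ 22) = Φ(-1.493) ≈ 0.068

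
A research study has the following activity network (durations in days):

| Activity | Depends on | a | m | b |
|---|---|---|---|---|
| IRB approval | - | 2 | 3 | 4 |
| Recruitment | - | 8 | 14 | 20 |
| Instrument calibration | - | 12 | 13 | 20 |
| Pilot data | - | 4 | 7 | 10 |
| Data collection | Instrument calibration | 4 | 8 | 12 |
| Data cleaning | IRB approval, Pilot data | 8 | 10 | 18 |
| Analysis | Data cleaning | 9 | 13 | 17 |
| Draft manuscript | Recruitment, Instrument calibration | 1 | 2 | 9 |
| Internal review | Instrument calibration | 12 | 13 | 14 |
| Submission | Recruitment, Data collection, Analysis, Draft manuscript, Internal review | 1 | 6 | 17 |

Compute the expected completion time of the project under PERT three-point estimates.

38 days

te_IRB approval = (2 + 4·3 + 4)/6 = 18/6 = 3
te_Recruitment = (8 + 4·14 + 20)/6 = 84/6 = 14
te_Instrument calibration = (12 + 4·13 + 20)/6 = 84/6 = 14
te_Pilot data = (4 + 4·7 + 10)/6 = 42/6 = 7
te_Data collection = (4 + 4·8 + 12)/6 = 48/6 = 8
te_Data cleaning = (8 + 4·10 + 18)/6 = 66/6 = 11
te_Analysis = (9 + 4·13 + 17)/6 = 78/6 = 13
te_Draft manuscript = (1 + 4·2 + 9)/6 = 18/6 = 3
te_Internal review = (12 + 4·13 + 14)/6 = 78/6 = 13
te_Submission = (1 + 4·6 + 17)/6 = 42/6 = 7

Forward pass:
ES_IRB approval = 0; EF_IRB approval = 3
ES_Recruitment = 0; EF_Recruitment = 14
ES_Instrument calibration = 0; EF_Instrument calibration = 14
ES_Pilot data = 0; EF_Pilot data = 7
ES_Data collection = 14; EF_Data collection = 14+8 = 22
ES_Data cleaning = max(EF_IRB approval=3, EF_Pilot data=7) = 7; EF_Data cleaning = 7+11 = 18
ES_Analysis = 18; EF_Analysis = 18+13 = 31
ES_Draft manuscript = max(EF_Recruitment=14, EF_Instrument calibration=14) = 14; EF_Draft manuscript = 14+3 = 17
ES_Internal review = 14; EF_Internal review = 14+13 = 27
ES_Submission = max(EF_Recruitment=14, EF_Data collection=22, EF_Analysis=31, EF_Draft manuscript=17, EF_Internal review=27) = 31; EF_Submission = 31+7 = 38
Expected project duration μ = 38 days. Critical path: Pilot data → Data cleaning → Analysis → Submission.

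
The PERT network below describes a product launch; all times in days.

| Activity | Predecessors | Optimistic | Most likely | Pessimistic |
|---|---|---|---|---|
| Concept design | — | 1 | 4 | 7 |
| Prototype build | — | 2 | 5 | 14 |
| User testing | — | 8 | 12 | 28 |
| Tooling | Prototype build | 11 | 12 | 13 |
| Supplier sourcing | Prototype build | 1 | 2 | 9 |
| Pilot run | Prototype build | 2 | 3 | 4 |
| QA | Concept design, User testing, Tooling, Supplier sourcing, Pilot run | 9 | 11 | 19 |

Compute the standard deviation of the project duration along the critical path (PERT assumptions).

2.62 days

te_Concept design = (1 + 4·4 + 7)/6 = 24/6 = 4; σ²_Concept design = ((7−1)/6)² = 1.000
te_Prototype build = (2 + 4·5 + 14)/6 = 36/6 = 6; σ²_Prototype build = ((14−2)/6)² = 4.000
te_User testing = (8 + 4·12 + 28)/6 = 84/6 = 14; σ²_User testing = ((28−8)/6)² = 11.111
te_Tooling = (11 + 4·12 + 13)/6 = 72/6 = 12; σ²_Tooling = ((13−11)/6)² = 0.111
te_Supplier sourcing = (1 + 4·2 + 9)/6 = 18/6 = 3; σ²_Supplier sourcing = ((9−1)/6)² = 1.778
te_Pilot run = (2 + 4·3 + 4)/6 = 18/6 = 3; σ²_Pilot run = ((4−2)/6)² = 0.111
te_QA = (9 + 4·11 + 19)/6 = 72/6 = 12; σ²_QA = ((19−9)/6)² = 2.778

Forward pass:
ES_Concept design = 0; EF_Concept design = 4
ES_Prototype build = 0; EF_Prototype build = 6
ES_User testing = 0; EF_User testing = 14
ES_Tooling = 6; EF_Tooling = 6+12 = 18
ES_Supplier sourcing = 6; EF_Supplier sourcing = 6+3 = 9
ES_Pilot run = 6; EF_Pilot run = 6+3 = 9
ES_QA = max(EF_Concept design=4, EF_User testing=14, EF_Tooling=18, EF_Supplier sourcing=9, EF_Pilot run=9) = 18; EF_QA = 18+12 = 30
Expected project duration μ = 30 days. Critical path: Prototype build → Tooling → QA.

Variance along critical path = 4.000 + 0.111 + 2.778 = 6.889
σ = √6.889 = 2.625 days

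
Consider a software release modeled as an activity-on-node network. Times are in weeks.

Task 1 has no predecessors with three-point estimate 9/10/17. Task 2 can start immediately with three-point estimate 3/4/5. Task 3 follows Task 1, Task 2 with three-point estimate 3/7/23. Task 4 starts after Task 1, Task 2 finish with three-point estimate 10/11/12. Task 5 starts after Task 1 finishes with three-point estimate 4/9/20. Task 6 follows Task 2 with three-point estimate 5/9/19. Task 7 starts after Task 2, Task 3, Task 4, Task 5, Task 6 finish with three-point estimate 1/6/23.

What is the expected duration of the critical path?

te_Task 1 = (9 + 4·10 + 17)/6 = 66/6 = 11
te_Task 2 = (3 + 4·4 + 5)/6 = 24/6 = 4
te_Task 3 = (3 + 4·7 + 23)/6 = 54/6 = 9
te_Task 4 = (10 + 4·11 + 12)/6 = 66/6 = 11
te_Task 5 = (4 + 4·9 + 20)/6 = 60/6 = 10
te_Task 6 = (5 + 4·9 + 19)/6 = 60/6 = 10
te_Task 7 = (1 + 4·6 + 23)/6 = 48/6 = 8

Forward pass:
ES_Task 1 = 0; EF_Task 1 = 11
ES_Task 2 = 0; EF_Task 2 = 4
ES_Task 3 = max(EF_Task 1=11, EF_Task 2=4) = 11; EF_Task 3 = 11+9 = 20
ES_Task 4 = max(EF_Task 1=11, EF_Task 2=4) = 11; EF_Task 4 = 11+11 = 22
ES_Task 5 = 11; EF_Task 5 = 11+10 = 21
ES_Task 6 = 4; EF_Task 6 = 4+10 = 14
ES_Task 7 = max(EF_Task 2=4, EF_Task 3=20, EF_Task 4=22, EF_Task 5=21, EF_Task 6=14) = 22; EF_Task 7 = 22+8 = 30
Expected project duration μ = 30 weeks. Critical path: Task 1 → Task 4 → Task 7.

30 weeks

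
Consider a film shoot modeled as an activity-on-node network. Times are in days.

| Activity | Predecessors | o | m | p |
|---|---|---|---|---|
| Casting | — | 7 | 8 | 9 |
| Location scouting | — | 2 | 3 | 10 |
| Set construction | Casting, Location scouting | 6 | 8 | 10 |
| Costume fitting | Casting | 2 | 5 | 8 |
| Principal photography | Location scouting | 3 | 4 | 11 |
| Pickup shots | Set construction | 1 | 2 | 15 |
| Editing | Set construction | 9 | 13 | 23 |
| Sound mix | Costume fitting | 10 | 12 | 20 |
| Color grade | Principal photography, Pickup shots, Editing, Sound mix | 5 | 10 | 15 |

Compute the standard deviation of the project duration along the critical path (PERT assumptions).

te_Casting = (7 + 4·8 + 9)/6 = 48/6 = 8; σ²_Casting = ((9−7)/6)² = 0.111
te_Location scouting = (2 + 4·3 + 10)/6 = 24/6 = 4; σ²_Location scouting = ((10−2)/6)² = 1.778
te_Set construction = (6 + 4·8 + 10)/6 = 48/6 = 8; σ²_Set construction = ((10−6)/6)² = 0.444
te_Costume fitting = (2 + 4·5 + 8)/6 = 30/6 = 5; σ²_Costume fitting = ((8−2)/6)² = 1.000
te_Principal photography = (3 + 4·4 + 11)/6 = 30/6 = 5; σ²_Principal photography = ((11−3)/6)² = 1.778
te_Pickup shots = (1 + 4·2 + 15)/6 = 24/6 = 4; σ²_Pickup shots = ((15−1)/6)² = 5.444
te_Editing = (9 + 4·13 + 23)/6 = 84/6 = 14; σ²_Editing = ((23−9)/6)² = 5.444
te_Sound mix = (10 + 4·12 + 20)/6 = 78/6 = 13; σ²_Sound mix = ((20−10)/6)² = 2.778
te_Color grade = (5 + 4·10 + 15)/6 = 60/6 = 10; σ²_Color grade = ((15−5)/6)² = 2.778

Forward pass:
ES_Casting = 0; EF_Casting = 8
ES_Location scouting = 0; EF_Location scouting = 4
ES_Set construction = max(EF_Casting=8, EF_Location scouting=4) = 8; EF_Set construction = 8+8 = 16
ES_Costume fitting = 8; EF_Costume fitting = 8+5 = 13
ES_Principal photography = 4; EF_Principal photography = 4+5 = 9
ES_Pickup shots = 16; EF_Pickup shots = 16+4 = 20
ES_Editing = 16; EF_Editing = 16+14 = 30
ES_Sound mix = 13; EF_Sound mix = 13+13 = 26
ES_Color grade = max(EF_Principal photography=9, EF_Pickup shots=20, EF_Editing=30, EF_Sound mix=26) = 30; EF_Color grade = 30+10 = 40
Expected project duration μ = 40 days. Critical path: Casting → Set construction → Editing → Color grade.

Variance along critical path = 0.111 + 0.444 + 5.444 + 2.778 = 8.778
σ = √8.778 = 2.963 days

2.96 days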